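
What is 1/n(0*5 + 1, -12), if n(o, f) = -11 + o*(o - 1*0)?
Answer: -⅒ ≈ -0.10000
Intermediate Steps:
n(o, f) = -11 + o² (n(o, f) = -11 + o*(o + 0) = -11 + o*o = -11 + o²)
1/n(0*5 + 1, -12) = 1/(-11 + (0*5 + 1)²) = 1/(-11 + (0 + 1)²) = 1/(-11 + 1²) = 1/(-11 + 1) = 1/(-10) = -⅒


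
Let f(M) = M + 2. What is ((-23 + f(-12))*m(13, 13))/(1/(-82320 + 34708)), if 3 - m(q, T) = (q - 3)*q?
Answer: -199541892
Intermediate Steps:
m(q, T) = 3 - q*(-3 + q) (m(q, T) = 3 - (q - 3)*q = 3 - (-3 + q)*q = 3 - q*(-3 + q))
f(M) = 2 + M
((-23 + f(-12))*m(13, 13))/(1/(-82320 + 34708)) = ((-23 + (2 - 12))*(3 - 1*13**2 + 3*13))/(1/(-82320 + 34708)) = ((-23 - 10)*(3 - 1*169 + 39))/(1/(-47612)) = (-33*(3 - 169 + 39))/(-1/47612) = -33*(-127)*(-47612) = 4191*(-47612) = -199541892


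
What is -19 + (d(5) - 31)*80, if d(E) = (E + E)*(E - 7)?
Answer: -4099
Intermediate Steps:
d(E) = 2*E*(-7 + E) (d(E) = (2*E)*(-7 + E) = 2*E*(-7 + E))
-19 + (d(5) - 31)*80 = -19 + (2*5*(-7 + 5) - 31)*80 = -19 + (2*5*(-2) - 31)*80 = -19 + (-20 - 31)*80 = -19 - 51*80 = -19 - 4080 = -4099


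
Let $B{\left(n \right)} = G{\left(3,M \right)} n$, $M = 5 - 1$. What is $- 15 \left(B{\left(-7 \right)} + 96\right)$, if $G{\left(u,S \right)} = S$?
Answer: $-1020$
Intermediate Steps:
$M = 4$
$B{\left(n \right)} = 4 n$
$- 15 \left(B{\left(-7 \right)} + 96\right) = - 15 \left(4 \left(-7\right) + 96\right) = - 15 \left(-28 + 96\right) = \left(-15\right) 68 = -1020$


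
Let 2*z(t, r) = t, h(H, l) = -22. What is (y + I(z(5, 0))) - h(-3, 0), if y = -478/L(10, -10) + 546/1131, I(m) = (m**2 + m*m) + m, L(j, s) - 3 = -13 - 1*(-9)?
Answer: 14949/29 ≈ 515.48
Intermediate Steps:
L(j, s) = -1 (L(j, s) = 3 + (-13 - 1*(-9)) = 3 + (-13 + 9) = 3 - 4 = -1)
z(t, r) = t/2
I(m) = m + 2*m**2 (I(m) = (m**2 + m**2) + m = 2*m**2 + m = m + 2*m**2)
y = 13876/29 (y = -478/(-1) + 546/1131 = -478*(-1) + 546*(1/1131) = 478 + 14/29 = 13876/29 ≈ 478.48)
(y + I(z(5, 0))) - h(-3, 0) = (13876/29 + ((1/2)*5)*(1 + 2*((1/2)*5))) - 1*(-22) = (13876/29 + 5*(1 + 2*(5/2))/2) + 22 = (13876/29 + 5*(1 + 5)/2) + 22 = (13876/29 + (5/2)*6) + 22 = (13876/29 + 15) + 22 = 14311/29 + 22 = 14949/29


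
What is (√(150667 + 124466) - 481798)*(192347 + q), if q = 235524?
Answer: -206147392058 + 427871*√275133 ≈ -2.0592e+11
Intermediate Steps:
(√(150667 + 124466) - 481798)*(192347 + q) = (√(150667 + 124466) - 481798)*(192347 + 235524) = (√275133 - 481798)*427871 = (-481798 + √275133)*427871 = -206147392058 + 427871*√275133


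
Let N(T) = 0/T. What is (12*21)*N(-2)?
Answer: 0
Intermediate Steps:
N(T) = 0
(12*21)*N(-2) = (12*21)*0 = 252*0 = 0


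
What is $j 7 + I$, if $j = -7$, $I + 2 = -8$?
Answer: $-59$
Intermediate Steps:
$I = -10$ ($I = -2 - 8 = -10$)
$j 7 + I = \left(-7\right) 7 - 10 = -49 - 10 = -59$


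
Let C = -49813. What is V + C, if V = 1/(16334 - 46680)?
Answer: -1511625299/30346 ≈ -49813.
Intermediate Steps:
V = -1/30346 (V = 1/(-30346) = -1/30346 ≈ -3.2953e-5)
V + C = -1/30346 - 49813 = -1511625299/30346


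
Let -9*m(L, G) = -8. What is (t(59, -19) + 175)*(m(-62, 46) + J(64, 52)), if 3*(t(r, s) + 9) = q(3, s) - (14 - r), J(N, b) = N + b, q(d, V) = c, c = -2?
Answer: 569132/27 ≈ 21079.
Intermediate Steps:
q(d, V) = -2
m(L, G) = 8/9 (m(L, G) = -⅑*(-8) = 8/9)
t(r, s) = -43/3 + r/3 (t(r, s) = -9 + (-2 - (14 - r))/3 = -9 + (-2 + (-14 + r))/3 = -9 + (-16 + r)/3 = -9 + (-16/3 + r/3) = -43/3 + r/3)
(t(59, -19) + 175)*(m(-62, 46) + J(64, 52)) = ((-43/3 + (⅓)*59) + 175)*(8/9 + (64 + 52)) = ((-43/3 + 59/3) + 175)*(8/9 + 116) = (16/3 + 175)*(1052/9) = (541/3)*(1052/9) = 569132/27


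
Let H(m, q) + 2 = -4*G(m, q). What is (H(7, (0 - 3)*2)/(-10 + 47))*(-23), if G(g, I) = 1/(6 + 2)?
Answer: 115/74 ≈ 1.5541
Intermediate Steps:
G(g, I) = 1/8
H(m, q) = -5/2 (H(m, q) = -2 - 4*1/8 = -2 - 1/2 = -5/2)
(H(7, (0 - 3)*2)/(-10 + 47))*(-23) = (-5/2/(-10 + 47))*(-23) = (-5/2/37)*(-23) = ((1/37)*(-5/2))*(-23) = -5/74*(-23) = 115/74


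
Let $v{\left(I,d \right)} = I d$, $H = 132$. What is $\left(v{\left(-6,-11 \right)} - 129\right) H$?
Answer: $-8316$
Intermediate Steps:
$\left(v{\left(-6,-11 \right)} - 129\right) H = \left(\left(-6\right) \left(-11\right) - 129\right) 132 = \left(66 - 129\right) 132 = \left(-63\right) 132 = -8316$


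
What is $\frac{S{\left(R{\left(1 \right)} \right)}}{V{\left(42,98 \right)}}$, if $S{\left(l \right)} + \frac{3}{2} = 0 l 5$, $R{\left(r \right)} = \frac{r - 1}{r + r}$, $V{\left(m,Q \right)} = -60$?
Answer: $\frac{1}{40} \approx 0.025$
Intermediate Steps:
$R{\left(r \right)} = \frac{-1 + r}{2 r}$
$S{\left(l \right)} = - \frac{3}{2}$ ($S{\left(l \right)} = - \frac{3}{2} + 0 l 5 = - \frac{3}{2} + 0 \cdot 5 = - \frac{3}{2} + 0 = - \frac{3}{2}$)
$\frac{S{\left(R{\left(1 \right)} \right)}}{V{\left(42,98 \right)}} = - \frac{3}{2 \left(-60\right)} = \left(- \frac{3}{2}\right) \left(- \frac{1}{60}\right) = \frac{1}{40}$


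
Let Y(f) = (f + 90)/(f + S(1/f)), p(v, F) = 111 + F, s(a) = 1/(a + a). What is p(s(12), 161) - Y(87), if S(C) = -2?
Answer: 22943/85 ≈ 269.92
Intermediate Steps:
s(a) = 1/(2*a)
Y(f) = (90 + f)/(-2 + f) (Y(f) = (f + 90)/(f - 2) = (90 + f)/(-2 + f))
p(s(12), 161) - Y(87) = (111 + 161) - (90 + 87)/(-2 + 87) = 272 - 177/85 = 22943/85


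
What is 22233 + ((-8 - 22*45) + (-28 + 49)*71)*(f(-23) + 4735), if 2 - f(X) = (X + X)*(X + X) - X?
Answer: 1303047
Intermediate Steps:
f(X) = 2 + X - 4*X² (f(X) = 2 - ((X + X)*(X + X) - X) = 2 - ((2*X)*(2*X) - X) = 2 - (4*X² - X) = 2 - (-X + 4*X²) = 2 + (X - 4*X²) = 2 + X - 4*X²)
22233 + ((-8 - 22*45) + (-28 + 49)*71)*(f(-23) + 4735) = 22233 + ((-8 - 22*45) + (-28 + 49)*71)*((2 - 23 - 4*(-23)²) + 4735) = 22233 + ((-8 - 990) + 21*71)*((2 - 23 - 4*529) + 4735) = 22233 + (-998 + 1491)*((2 - 23 - 2116) + 4735) = 22233 + 493*(-2137 + 4735) = 22233 + 493*2598 = 22233 + 1280814 = 1303047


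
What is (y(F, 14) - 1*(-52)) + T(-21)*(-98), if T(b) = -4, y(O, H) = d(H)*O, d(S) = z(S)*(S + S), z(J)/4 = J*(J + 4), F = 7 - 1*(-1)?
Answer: 226236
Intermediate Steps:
F = 8 (F = 7 + 1 = 8)
z(J) = 4*J*(4 + J) (z(J) = 4*(J*(J + 4)) = 4*(J*(4 + J)) = 4*J*(4 + J))
d(S) = 8*S**2*(4 + S) (d(S) = (4*S*(4 + S))*(S + S) = (4*S*(4 + S))*(2*S) = 8*S**2*(4 + S))
y(O, H) = 8*O*H**2*(4 + H) (y(O, H) = (8*H**2*(4 + H))*O = 8*O*H**2*(4 + H))
(y(F, 14) - 1*(-52)) + T(-21)*(-98) = (8*8*14**2*(4 + 14) - 1*(-52)) - 4*(-98) = (8*8*196*18 + 52) + 392 = (225792 + 52) + 392 = 225844 + 392 = 226236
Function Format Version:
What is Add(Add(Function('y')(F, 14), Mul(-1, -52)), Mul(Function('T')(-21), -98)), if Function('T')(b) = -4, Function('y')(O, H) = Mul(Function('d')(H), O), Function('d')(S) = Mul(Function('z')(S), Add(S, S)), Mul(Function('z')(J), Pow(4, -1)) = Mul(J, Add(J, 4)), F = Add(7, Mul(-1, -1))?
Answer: 226236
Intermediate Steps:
F = 8 (F = Add(7, 1) = 8)
Function('z')(J) = Mul(4, J, Add(4, J)) (Function('z')(J) = Mul(4, Mul(J, Add(J, 4))) = Mul(4, Mul(J, Add(4, J))) = Mul(4, J, Add(4, J)))
Function('d')(S) = Mul(8, Pow(S, 2), Add(4, S)) (Function('d')(S) = Mul(Mul(4, S, Add(4, S)), Add(S, S)) = Mul(Mul(4, S, Add(4, S)), Mul(2, S)) = Mul(8, Pow(S, 2), Add(4, S)))
Function('y')(O, H) = Mul(8, O, Pow(H, 2), Add(4, H)) (Function('y')(O, H) = Mul(Mul(8, Pow(H, 2), Add(4, H)), O) = Mul(8, O, Pow(H, 2), Add(4, H)))
Add(Add(Function('y')(F, 14), Mul(-1, -52)), Mul(Function('T')(-21), -98)) = Add(Add(Mul(8, 8, Pow(14, 2), Add(4, 14)), Mul(-1, -52)), Mul(-4, -98)) = Add(Add(Mul(8, 8, 196, 18), 52), 392) = Add(Add(225792, 52), 392) = Add(225844, 392) = 226236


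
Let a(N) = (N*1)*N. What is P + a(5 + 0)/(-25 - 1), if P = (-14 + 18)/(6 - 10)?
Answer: -51/26 ≈ -1.9615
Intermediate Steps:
P = -1 (P = 4/(-4) = 4*(-¼) = -1)
a(N) = N² (a(N) = N*N = N²)
P + a(5 + 0)/(-25 - 1) = -1 + (5 + 0)²/(-25 - 1) = -1 + 5²/(-26) = -1 - 1/26*25 = -1 - 25/26 = -51/26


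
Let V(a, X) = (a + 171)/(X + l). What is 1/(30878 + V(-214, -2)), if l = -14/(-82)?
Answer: 75/2317613 ≈ 3.2361e-5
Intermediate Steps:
l = 7/41 (l = -14*(-1/82) = 7/41 ≈ 0.17073)
V(a, X) = (171 + a)/(7/41 + X) (V(a, X) = (a + 171)/(X + 7/41) = (171 + a)/(7/41 + X))
1/(30878 + V(-214, -2)) = 1/(30878 + 41*(171 - 214)/(7 + 41*(-2))) = 1/(30878 + 41*(-43)/(7 - 82)) = 1/(30878 + 41*(-43)/(-75)) = 1/(30878 + 41*(-1/75)*(-43)) = 1/(30878 + 1763/75) = 1/(2317613/75) = 75/2317613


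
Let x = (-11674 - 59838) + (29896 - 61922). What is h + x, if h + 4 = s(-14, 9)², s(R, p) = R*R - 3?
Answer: -66293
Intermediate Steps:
s(R, p) = -3 + R² (s(R, p) = R² - 3 = -3 + R²)
h = 37245 (h = -4 + (-3 + (-14)²)² = -4 + (-3 + 196)² = -4 + 193² = -4 + 37249 = 37245)
x = -103538 (x = -71512 - 32026 = -103538)
h + x = 37245 - 103538 = -66293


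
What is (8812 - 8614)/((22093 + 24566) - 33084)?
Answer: 66/4525 ≈ 0.014586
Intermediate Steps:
(8812 - 8614)/((22093 + 24566) - 33084) = 198/(46659 - 33084) = 198/13575 = 198*(1/13575) = 66/4525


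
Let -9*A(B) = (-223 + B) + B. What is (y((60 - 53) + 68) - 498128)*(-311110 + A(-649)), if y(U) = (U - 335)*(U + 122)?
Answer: 170814816468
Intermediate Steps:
A(B) = 223/9 - 2*B/9 (A(B) = -((-223 + B) + B)/9 = -(-223 + 2*B)/9 = 223/9 - 2*B/9)
y(U) = (-335 + U)*(122 + U)
(y((60 - 53) + 68) - 498128)*(-311110 + A(-649)) = ((-40870 + ((60 - 53) + 68)² - 213*((60 - 53) + 68)) - 498128)*(-311110 + (223/9 - 2/9*(-649))) = ((-40870 + (7 + 68)² - 213*(7 + 68)) - 498128)*(-311110 + (223/9 + 1298/9)) = ((-40870 + 75² - 213*75) - 498128)*(-311110 + 169) = ((-40870 + 5625 - 15975) - 498128)*(-310941) = (-51220 - 498128)*(-310941) = -549348*(-310941) = 170814816468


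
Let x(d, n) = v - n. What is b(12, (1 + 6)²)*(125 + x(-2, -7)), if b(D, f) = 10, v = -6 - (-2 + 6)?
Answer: 1220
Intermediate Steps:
v = -10 (v = -6 - 1*4 = -6 - 4 = -10)
x(d, n) = -10 - n
b(12, (1 + 6)²)*(125 + x(-2, -7)) = 10*(125 + (-10 - 1*(-7))) = 10*(125 + (-10 + 7)) = 10*(125 - 3) = 10*122 = 1220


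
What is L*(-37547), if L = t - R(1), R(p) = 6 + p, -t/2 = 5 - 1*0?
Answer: 638299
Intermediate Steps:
t = -10 (t = -2*(5 - 1*0) = -2*(5 + 0) = -2*5 = -10)
L = -17 (L = -10 - (6 + 1) = -10 - 1*7 = -10 - 7 = -17)
L*(-37547) = -17*(-37547) = 638299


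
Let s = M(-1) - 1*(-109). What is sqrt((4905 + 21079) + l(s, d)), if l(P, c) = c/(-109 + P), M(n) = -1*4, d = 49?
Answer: 3*sqrt(11543)/2 ≈ 161.16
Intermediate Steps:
M(n) = -4
s = 105 (s = -4 - 1*(-109) = -4 + 109 = 105)
sqrt((4905 + 21079) + l(s, d)) = sqrt((4905 + 21079) + 49/(-109 + 105)) = sqrt(25984 + 49/(-4)) = sqrt(25984 + 49*(-1/4)) = sqrt(25984 - 49/4) = sqrt(103887/4) = 3*sqrt(11543)/2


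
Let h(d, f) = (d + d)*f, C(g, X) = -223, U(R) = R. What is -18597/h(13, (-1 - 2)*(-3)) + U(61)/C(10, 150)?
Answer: -1387135/17394 ≈ -79.748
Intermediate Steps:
h(d, f) = 2*d*f (h(d, f) = (2*d)*f = 2*d*f)
-18597/h(13, (-1 - 2)*(-3)) + U(61)/C(10, 150) = -18597*(-1/(78*(-1 - 2))) + 61/(-223) = -18597/(2*13*(-3*(-3))) + 61*(-1/223) = -18597/(2*13*9) - 61/223 = -18597/234 - 61/223 = -18597*1/234 - 61/223 = -6199/78 - 61/223 = -1387135/17394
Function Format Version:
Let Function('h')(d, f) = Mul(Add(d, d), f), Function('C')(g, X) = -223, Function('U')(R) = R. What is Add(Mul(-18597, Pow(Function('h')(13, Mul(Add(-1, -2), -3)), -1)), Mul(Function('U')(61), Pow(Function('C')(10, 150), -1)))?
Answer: Rational(-1387135, 17394) ≈ -79.748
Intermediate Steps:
Function('h')(d, f) = Mul(2, d, f) (Function('h')(d, f) = Mul(Mul(2, d), f) = Mul(2, d, f))
Add(Mul(-18597, Pow(Function('h')(13, Mul(Add(-1, -2), -3)), -1)), Mul(Function('U')(61), Pow(Function('C')(10, 150), -1))) = Add(Mul(-18597, Pow(Mul(2, 13, Mul(Add(-1, -2), -3)), -1)), Mul(61, Pow(-223, -1))) = Add(Mul(-18597, Pow(Mul(2, 13, Mul(-3, -3)), -1)), Mul(61, Rational(-1, 223))) = Add(Mul(-18597, Pow(Mul(2, 13, 9), -1)), Rational(-61, 223)) = Add(Mul(-18597, Pow(234, -1)), Rational(-61, 223)) = Add(Mul(-18597, Rational(1, 234)), Rational(-61, 223)) = Add(Rational(-6199, 78), Rational(-61, 223)) = Rational(-1387135, 17394)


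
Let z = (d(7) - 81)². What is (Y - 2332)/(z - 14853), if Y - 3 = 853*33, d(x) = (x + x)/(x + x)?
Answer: -25820/8453 ≈ -3.0545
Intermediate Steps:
d(x) = 1 (d(x) = (2*x)/((2*x)) = (2*x)*(1/(2*x)) = 1)
Y = 28152 (Y = 3 + 853*33 = 3 + 28149 = 28152)
z = 6400 (z = (1 - 81)² = (-80)² = 6400)
(Y - 2332)/(z - 14853) = (28152 - 2332)/(6400 - 14853) = 25820/(-8453) = 25820*(-1/8453) = -25820/8453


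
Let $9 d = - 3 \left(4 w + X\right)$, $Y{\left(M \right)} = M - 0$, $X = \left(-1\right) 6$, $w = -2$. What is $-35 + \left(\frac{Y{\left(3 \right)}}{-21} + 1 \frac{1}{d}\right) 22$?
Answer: $- \frac{234}{7} \approx -33.429$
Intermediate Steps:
$X = -6$
$Y{\left(M \right)} = M$ ($Y{\left(M \right)} = M + 0 = M$)
$d = \frac{14}{3}$ ($d = \frac{\left(-3\right) \left(4 \left(-2\right) - 6\right)}{9} = \frac{\left(-3\right) \left(-8 - 6\right)}{9} = \frac{\left(-3\right) \left(-14\right)}{9} = \frac{1}{9} \cdot 42 = \frac{14}{3} \approx 4.6667$)
$-35 + \left(\frac{Y{\left(3 \right)}}{-21} + 1 \frac{1}{d}\right) 22 = -35 + \left(\frac{3}{-21} + 1 \frac{1}{\frac{14}{3}}\right) 22 = -35 + \left(3 \left(- \frac{1}{21}\right) + 1 \cdot \frac{3}{14}\right) 22 = -35 + \left(- \frac{1}{7} + \frac{3}{14}\right) 22 = -35 + \frac{1}{14} \cdot 22 = -35 + \frac{11}{7} = - \frac{234}{7}$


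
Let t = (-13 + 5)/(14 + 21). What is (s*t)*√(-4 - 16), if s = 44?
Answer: -704*I*√5/35 ≈ -44.977*I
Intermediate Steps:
t = -8/35 ≈ -0.22857
(s*t)*√(-4 - 16) = (44*(-8/35))*√(-4 - 16) = -704*I*√5/35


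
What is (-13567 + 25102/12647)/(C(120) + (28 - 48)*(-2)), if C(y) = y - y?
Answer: -171556747/505880 ≈ -339.13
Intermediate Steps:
C(y) = 0
(-13567 + 25102/12647)/(C(120) + (28 - 48)*(-2)) = (-13567 + 25102/12647)/(0 + (28 - 48)*(-2)) = (-13567 + 25102*(1/12647))/(0 - 20*(-2)) = (-13567 + 25102/12647)/(0 + 40) = -171556747/12647/40 = -171556747/12647*1/40 = -171556747/505880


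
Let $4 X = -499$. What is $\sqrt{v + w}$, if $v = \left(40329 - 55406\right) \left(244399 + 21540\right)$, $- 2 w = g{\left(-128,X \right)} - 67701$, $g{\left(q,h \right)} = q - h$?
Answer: $\frac{i \sqrt{64152455214}}{4} \approx 63321.0 i$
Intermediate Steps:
$X = - \frac{499}{4}$ ($X = \frac{1}{4} \left(-499\right) = - \frac{499}{4} \approx -124.75$)
$w = \frac{270817}{8}$ ($w = - \frac{\left(-128 - - \frac{499}{4}\right) - 67701}{2} = - \frac{\left(-128 + \frac{499}{4}\right) - 67701}{2} = - \frac{- \frac{13}{4} - 67701}{2} = \left(- \frac{1}{2}\right) \left(- \frac{270817}{4}\right) = \frac{270817}{8} \approx 33852.0$)
$v = -4009562303$ ($v = \left(-15077\right) 265939 = -4009562303$)
$\sqrt{v + w} = \sqrt{-4009562303 + \frac{270817}{8}} = \sqrt{- \frac{32076227607}{8}} = \frac{i \sqrt{64152455214}}{4}$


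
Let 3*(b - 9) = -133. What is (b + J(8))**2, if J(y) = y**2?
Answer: 7396/9 ≈ 821.78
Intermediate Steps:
b = -106/3 (b = 9 + (1/3)*(-133) = 9 - 133/3 = -106/3 ≈ -35.333)
(b + J(8))**2 = (-106/3 + 8**2)**2 = (-106/3 + 64)**2 = (86/3)**2 = 7396/9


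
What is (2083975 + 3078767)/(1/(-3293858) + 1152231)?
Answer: 17005339038636/3795285297197 ≈ 4.4807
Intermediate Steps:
(2083975 + 3078767)/(1/(-3293858) + 1152231) = 5162742/(-1/3293858 + 1152231) = 5162742/(3795285297197/3293858) = 5162742*(3293858/3795285297197) = 17005339038636/3795285297197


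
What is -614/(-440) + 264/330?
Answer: 483/220 ≈ 2.1955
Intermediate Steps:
-614/(-440) + 264/330 = -614*(-1/440) + 264*(1/330) = 307/220 + ⅘ = 483/220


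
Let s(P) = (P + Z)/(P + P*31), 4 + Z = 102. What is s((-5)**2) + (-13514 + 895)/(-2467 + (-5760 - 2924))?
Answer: 11466773/8920800 ≈ 1.2854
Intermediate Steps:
Z = 98 (Z = -4 + 102 = 98)
s(P) = (98 + P)/(32*P) (s(P) = (P + 98)/(P + P*31) = (98 + P)/(P + 31*P) = (98 + P)/((32*P)) = (98 + P)*(1/(32*P)) = (98 + P)/(32*P))
s((-5)**2) + (-13514 + 895)/(-2467 + (-5760 - 2924)) = (98 + (-5)**2)/(32*((-5)**2)) + (-13514 + 895)/(-2467 + (-5760 - 2924)) = (1/32)*(98 + 25)/25 - 12619/(-2467 - 8684) = (1/32)*(1/25)*123 - 12619/(-11151) = 123/800 - 12619*(-1/11151) = 123/800 + 12619/11151 = 11466773/8920800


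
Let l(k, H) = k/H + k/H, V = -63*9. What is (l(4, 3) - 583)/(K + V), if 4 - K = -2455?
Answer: -1741/5676 ≈ -0.30673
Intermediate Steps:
V = -567
K = 2459 (K = 4 - 1*(-2455) = 4 + 2455 = 2459)
l(k, H) = 2*k/H
(l(4, 3) - 583)/(K + V) = (2*4/3 - 583)/(2459 - 567) = (2*4*(1/3) - 583)/1892 = (8/3 - 583)*(1/1892) = -1741/3*1/1892 = -1741/5676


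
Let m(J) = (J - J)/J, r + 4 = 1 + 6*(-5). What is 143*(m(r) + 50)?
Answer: 7150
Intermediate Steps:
r = -33 (r = -4 + (1 + 6*(-5)) = -4 + (1 - 30) = -4 - 29 = -33)
m(J) = 0 (m(J) = 0/J = 0)
143*(m(r) + 50) = 143*(0 + 50) = 143*50 = 7150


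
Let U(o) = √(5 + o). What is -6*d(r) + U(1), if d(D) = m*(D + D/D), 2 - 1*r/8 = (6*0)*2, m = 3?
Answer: -306 + √6 ≈ -303.55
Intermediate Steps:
r = 16 (r = 16 - 8*6*0*2 = 16 - 0*2 = 16 - 8*0 = 16 + 0 = 16)
d(D) = 3 + 3*D (d(D) = 3*(D + D/D) = 3*(D + 1) = 3*(1 + D) = 3 + 3*D)
-6*d(r) + U(1) = -6*(3 + 3*16) + √(5 + 1) = -6*(3 + 48) + √6 = -6*51 + √6 = -306 + √6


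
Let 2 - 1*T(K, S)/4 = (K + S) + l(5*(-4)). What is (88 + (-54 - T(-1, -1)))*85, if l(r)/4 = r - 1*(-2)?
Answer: -22950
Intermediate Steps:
l(r) = 8 + 4*r (l(r) = 4*(r - 1*(-2)) = 4*(r + 2) = 4*(2 + r) = 8 + 4*r)
T(K, S) = 296 - 4*K - 4*S (T(K, S) = 8 - 4*((K + S) + (8 + 4*(5*(-4)))) = 8 - 4*((K + S) + (8 + 4*(-20))) = 8 - 4*((K + S) + (8 - 80)) = 8 - 4*((K + S) - 72) = 8 - 4*(-72 + K + S) = 8 + (288 - 4*K - 4*S) = 296 - 4*K - 4*S)
(88 + (-54 - T(-1, -1)))*85 = (88 + (-54 - (296 - 4*(-1) - 4*(-1))))*85 = (88 + (-54 - (296 + 4 + 4)))*85 = (88 + (-54 - 1*304))*85 = (88 + (-54 - 304))*85 = (88 - 358)*85 = -270*85 = -22950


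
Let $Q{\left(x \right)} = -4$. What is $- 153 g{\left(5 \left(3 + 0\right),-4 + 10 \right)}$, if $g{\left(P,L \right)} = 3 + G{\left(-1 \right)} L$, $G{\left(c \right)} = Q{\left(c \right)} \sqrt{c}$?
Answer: $-459 + 3672 i \approx -459.0 + 3672.0 i$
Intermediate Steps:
$G{\left(c \right)} = - 4 \sqrt{c}$
$g{\left(P,L \right)} = 3 - 4 i L$ ($g{\left(P,L \right)} = 3 + - 4 \sqrt{-1} L = 3 + - 4 i L = 3 - 4 i L$)
$- 153 g{\left(5 \left(3 + 0\right),-4 + 10 \right)} = - 153 \left(3 - 4 i \left(-4 + 10\right)\right) = - 153 \left(3 - 4 i 6\right) = - 153 \left(3 - 24 i\right) = -459 + 3672 i$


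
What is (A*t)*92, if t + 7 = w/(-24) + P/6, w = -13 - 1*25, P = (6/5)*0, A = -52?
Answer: 77740/3 ≈ 25913.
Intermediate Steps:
P = 0 (P = (6*(⅕))*0 = (6/5)*0 = 0)
w = -38 (w = -13 - 25 = -38)
t = -65/12 (t = -7 + (-38/(-24) + 0/6) = -7 + (-38*(-1/24) + 0*(⅙)) = -7 + (19/12 + 0) = -7 + 19/12 = -65/12 ≈ -5.4167)
(A*t)*92 = -52*(-65/12)*92 = (845/3)*92 = 77740/3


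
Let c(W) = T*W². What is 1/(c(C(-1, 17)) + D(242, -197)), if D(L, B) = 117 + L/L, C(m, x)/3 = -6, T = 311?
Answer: 1/100882 ≈ 9.9126e-6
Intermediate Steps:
C(m, x) = -18 (C(m, x) = 3*(-6) = -18)
c(W) = 311*W²
D(L, B) = 118 (D(L, B) = 117 + 1 = 118)
1/(c(C(-1, 17)) + D(242, -197)) = 1/(311*(-18)² + 118) = 1/(311*324 + 118) = 1/(100764 + 118) = 1/100882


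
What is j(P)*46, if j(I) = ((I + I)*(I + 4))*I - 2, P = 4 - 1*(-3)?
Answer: 49496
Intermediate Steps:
P = 7 (P = 4 + 3 = 7)
j(I) = -2 + 2*I**2*(4 + I) (j(I) = ((2*I)*(4 + I))*I - 2 = (2*I*(4 + I))*I - 2 = 2*I**2*(4 + I) - 2 = -2 + 2*I**2*(4 + I))
j(P)*46 = (-2 + 2*7**3 + 8*7**2)*46 = (-2 + 2*343 + 8*49)*46 = (-2 + 686 + 392)*46 = 1076*46 = 49496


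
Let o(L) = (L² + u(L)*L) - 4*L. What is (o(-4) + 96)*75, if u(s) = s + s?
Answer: 12000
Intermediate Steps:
u(s) = 2*s
o(L) = -4*L + 3*L² (o(L) = (L² + (2*L)*L) - 4*L = (L² + 2*L²) - 4*L = 3*L² - 4*L = -4*L + 3*L²)
(o(-4) + 96)*75 = (-4*(-4 + 3*(-4)) + 96)*75 = (-4*(-4 - 12) + 96)*75 = (-4*(-16) + 96)*75 = (64 + 96)*75 = 160*75 = 12000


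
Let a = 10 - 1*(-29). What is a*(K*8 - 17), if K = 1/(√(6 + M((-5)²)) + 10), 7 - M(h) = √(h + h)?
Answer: -4713657/7519 - 27144*√(13 - 5*√2)/7519 - 15600*√2/7519 + 1560*√2*√(13 - 5*√2)/7519 ≈ -637.91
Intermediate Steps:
M(h) = 7 - √2*√h (M(h) = 7 - √(h + h) = 7 - √(2*h) = 7 - √2*√h)
K = 1/(10 + √(13 - 5*√2)) (K = 1/(√(6 + (7 - √2*√((-5)²))) + 10) = 1/(√(6 + (7 - √2*√25)) + 10) = 1/(√(6 + (7 - 1*√2*5)) + 10) = 1/(√(6 + (7 - 5*√2)) + 10) = 1/(√(13 - 5*√2) + 10) = 1/(10 + √(13 - 5*√2)) ≈ 0.080419)
a = 39 (a = 10 + 29 = 39)
a*(K*8 - 17) = 39*((870/7519 - 87*√(13 - 5*√2)/7519 - 50*√2/7519 + 5*√2*√(13 - 5*√2)/7519)*8 - 17) = 39*((6960/7519 - 696*√(13 - 5*√2)/7519 - 400*√2/7519 + 40*√2*√(13 - 5*√2)/7519) - 17) = 39*(-120863/7519 - 696*√(13 - 5*√2)/7519 - 400*√2/7519 + 40*√2*√(13 - 5*√2)/7519) = -4713657/7519 - 27144*√(13 - 5*√2)/7519 - 15600*√2/7519 + 1560*√2*√(13 - 5*√2)/7519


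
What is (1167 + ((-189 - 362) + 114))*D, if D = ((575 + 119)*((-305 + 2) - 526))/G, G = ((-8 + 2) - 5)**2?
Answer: -419987980/121 ≈ -3.4710e+6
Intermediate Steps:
G = 121 (G = (-6 - 5)**2 = (-11)**2 = 121)
D = -575326/121 (D = ((575 + 119)*((-305 + 2) - 526))/121 = (694*(-303 - 526))*(1/121) = (694*(-829))*(1/121) = -575326*1/121 = -575326/121 ≈ -4754.8)
(1167 + ((-189 - 362) + 114))*D = (1167 + ((-189 - 362) + 114))*(-575326/121) = (1167 + (-551 + 114))*(-575326/121) = (1167 - 437)*(-575326/121) = 730*(-575326/121) = -419987980/121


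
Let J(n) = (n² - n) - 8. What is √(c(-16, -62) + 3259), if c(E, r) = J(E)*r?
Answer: I*√13109 ≈ 114.49*I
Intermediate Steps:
J(n) = -8 + n² - n
c(E, r) = r*(-8 + E² - E) (c(E, r) = (-8 + E² - E)*r = r*(-8 + E² - E))
√(c(-16, -62) + 3259) = √(-62*(-8 + (-16)² - 1*(-16)) + 3259) = √(-62*(-8 + 256 + 16) + 3259) = √(-62*264 + 3259) = √(-16368 + 3259) = √(-13109) = I*√13109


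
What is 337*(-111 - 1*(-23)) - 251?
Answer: -29907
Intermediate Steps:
337*(-111 - 1*(-23)) - 251 = 337*(-111 + 23) - 251 = 337*(-88) - 251 = -29656 - 251 = -29907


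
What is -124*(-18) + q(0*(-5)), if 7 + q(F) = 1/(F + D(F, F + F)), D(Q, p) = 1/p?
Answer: nan ≈ nan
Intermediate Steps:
q(F) = -7 + 1/(F + 1/(2*F)) (q(F) = -7 + 1/(F + 1/(F + F)) = -7 + 1/(F + 1/(2*F)))
-124*(-18) + q(0*(-5)) = -124*(-18) + (-7 - 14*(0*(-5))² + 2*(0*(-5)))/(1 + 2*(0*(-5))²) = 2232 + (-7 - 14*0² + 2*0)/(1 + 2*0²) = 2232 + (-7 - 14*0 + 0)/(1 + 2*0) = 2232 + (-7 + 0 + 0)/(1 + 0) = 2232 - 7/1 = 2232 + 1*(-7) = 2232 - 7 = 2225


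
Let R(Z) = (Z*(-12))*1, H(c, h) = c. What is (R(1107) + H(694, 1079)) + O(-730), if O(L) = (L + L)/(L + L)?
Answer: -12589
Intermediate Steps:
O(L) = 1 (O(L) = (2*L)/((2*L)) = (2*L)*(1/(2*L)) = 1)
R(Z) = -12*Z (R(Z) = -12*Z*1 = -12*Z)
(R(1107) + H(694, 1079)) + O(-730) = (-12*1107 + 694) + 1 = (-13284 + 694) + 1 = -12590 + 1 = -12589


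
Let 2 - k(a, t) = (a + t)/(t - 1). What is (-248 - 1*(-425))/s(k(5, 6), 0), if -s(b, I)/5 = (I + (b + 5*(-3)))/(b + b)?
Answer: -177/190 ≈ -0.93158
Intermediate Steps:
k(a, t) = 2 - (a + t)/(-1 + t) (k(a, t) = 2 - (a + t)/(t - 1) = 2 - (a + t)/(-1 + t))
s(b, I) = -5*(-15 + I + b)/(2*b) (s(b, I) = -5*(I + (b + 5*(-3)))/(b + b) = -5*(I + (b - 15))/(2*b) = -5*(I + (-15 + b))*1/(2*b) = -5*(-15 + I + b)*1/(2*b) = -5*(-15 + I + b)/(2*b))
(-248 - 1*(-425))/s(k(5, 6), 0) = (-248 - 1*(-425))/((5*(15 - 1*0 - (-2 + 6 - 1*5)/(-1 + 6))/(2*(((-2 + 6 - 1*5)/(-1 + 6)))))) = (-248 + 425)/((5*(15 + 0 - (-2 + 6 - 5)/5)/(2*(((-2 + 6 - 5)/5))))) = 177/((5*(15 + 0 - (-1)/5)/(2*(((⅕)*(-1)))))) = 177/((5*(15 + 0 - 1*(-⅕))/(2*(-⅕)))) = 177/(((5/2)*(-5)*(15 + 0 + ⅕))) = 177/(((5/2)*(-5)*(76/5))) = 177/(-190) = 177*(-1/190) = -177/190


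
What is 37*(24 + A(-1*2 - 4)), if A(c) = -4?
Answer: 740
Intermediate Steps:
37*(24 + A(-1*2 - 4)) = 37*(24 - 4) = 37*20 = 740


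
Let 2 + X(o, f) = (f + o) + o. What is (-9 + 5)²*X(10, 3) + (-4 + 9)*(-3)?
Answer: 321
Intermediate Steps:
X(o, f) = -2 + f + 2*o (X(o, f) = -2 + ((f + o) + o) = -2 + (f + 2*o) = -2 + f + 2*o)
(-9 + 5)²*X(10, 3) + (-4 + 9)*(-3) = (-9 + 5)²*(-2 + 3 + 2*10) + (-4 + 9)*(-3) = (-4)²*(-2 + 3 + 20) + 5*(-3) = 16*21 - 15 = 336 - 15 = 321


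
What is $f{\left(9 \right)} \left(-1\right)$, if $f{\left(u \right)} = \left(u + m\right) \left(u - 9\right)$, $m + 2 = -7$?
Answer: $0$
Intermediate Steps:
$m = -9$ ($m = -2 - 7 = -9$)
$f{\left(u \right)} = \left(-9 + u\right)^{2}$ ($f{\left(u \right)} = \left(u - 9\right) \left(u - 9\right) = \left(-9 + u\right) \left(-9 + u\right) = \left(-9 + u\right)^{2}$)
$f{\left(9 \right)} \left(-1\right) = \left(81 + 9^{2} - 162\right) \left(-1\right) = \left(81 + 81 - 162\right) \left(-1\right) = 0 \left(-1\right) = 0$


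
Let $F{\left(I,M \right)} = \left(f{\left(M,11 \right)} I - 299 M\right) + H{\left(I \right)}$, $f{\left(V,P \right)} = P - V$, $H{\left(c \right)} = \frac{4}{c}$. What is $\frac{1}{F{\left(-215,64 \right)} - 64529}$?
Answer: $- \frac{215}{15538054} \approx -1.3837 \cdot 10^{-5}$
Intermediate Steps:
$F{\left(I,M \right)} = - 299 M + \frac{4}{I} + I \left(11 - M\right)$ ($F{\left(I,M \right)} = \left(\left(11 - M\right) I - 299 M\right) + \frac{4}{I} = \left(I \left(11 - M\right) - 299 M\right) + \frac{4}{I} = \left(- 299 M + I \left(11 - M\right)\right) + \frac{4}{I} = - 299 M + \frac{4}{I} + I \left(11 - M\right)$)
$\frac{1}{F{\left(-215,64 \right)} - 64529} = \frac{1}{\frac{4 - - 215 \left(299 \cdot 64 - 215 \left(-11 + 64\right)\right)}{-215} - 64529} = \frac{1}{- \frac{4 - - 215 \left(19136 - 11395\right)}{215} - 64529} = \frac{1}{- \frac{4 - \left(-215\right) 7741}{215} - 64529} = \frac{1}{- \frac{4 + 1664315}{215} - 64529} = \frac{1}{\left(- \frac{1}{215}\right) 1664319 - 64529} = \frac{1}{- \frac{1664319}{215} - 64529} = \frac{1}{- \frac{15538054}{215}} = - \frac{215}{15538054}$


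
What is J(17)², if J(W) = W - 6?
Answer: 121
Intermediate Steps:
J(W) = -6 + W
J(17)² = (-6 + 17)² = 11² = 121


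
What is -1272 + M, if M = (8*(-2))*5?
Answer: -1352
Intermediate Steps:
M = -80 (M = -16*5 = -80)
-1272 + M = -1272 - 80 = -1352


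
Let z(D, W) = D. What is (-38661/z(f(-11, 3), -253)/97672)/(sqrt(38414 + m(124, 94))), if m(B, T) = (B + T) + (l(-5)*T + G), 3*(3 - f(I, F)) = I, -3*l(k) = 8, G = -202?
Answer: -115983*sqrt(343614)/223743110720 ≈ -0.00030386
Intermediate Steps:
l(k) = -8/3 (l(k) = -1/3*8 = -8/3)
f(I, F) = 3 - I/3
m(B, T) = -202 + B - 5*T/3 (m(B, T) = (B + T) + (-8*T/3 - 202) = (B + T) + (-202 - 8*T/3) = -202 + B - 5*T/3)
(-38661/z(f(-11, 3), -253)/97672)/(sqrt(38414 + m(124, 94))) = (-38661/(3 - 1/3*(-11))/97672)/(sqrt(38414 + (-202 + 124 - 5/3*94))) = (-38661/(3 + 11/3)*(1/97672))/(sqrt(38414 + (-202 + 124 - 470/3))) = (-38661/20/3*(1/97672))/(sqrt(38414 - 704/3)) = (-38661*3/20*(1/97672))/(sqrt(114538/3)) = (-115983/20*1/97672)/((sqrt(343614)/3)) = -115983*sqrt(343614)/223743110720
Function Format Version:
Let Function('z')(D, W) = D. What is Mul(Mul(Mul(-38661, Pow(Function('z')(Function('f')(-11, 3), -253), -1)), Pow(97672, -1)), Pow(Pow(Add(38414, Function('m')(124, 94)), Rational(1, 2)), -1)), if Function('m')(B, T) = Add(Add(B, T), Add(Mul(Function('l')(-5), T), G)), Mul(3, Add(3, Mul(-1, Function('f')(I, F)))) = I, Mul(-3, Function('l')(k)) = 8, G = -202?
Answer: Mul(Rational(-115983, 223743110720), Pow(343614, Rational(1, 2))) ≈ -0.00030386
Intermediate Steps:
Function('l')(k) = Rational(-8, 3) (Function('l')(k) = Mul(Rational(-1, 3), 8) = Rational(-8, 3))
Function('f')(I, F) = Add(3, Mul(Rational(-1, 3), I))
Function('m')(B, T) = Add(-202, B, Mul(Rational(-5, 3), T)) (Function('m')(B, T) = Add(Add(B, T), Add(Mul(Rational(-8, 3), T), -202)) = Add(Add(B, T), Add(-202, Mul(Rational(-8, 3), T))) = Add(-202, B, Mul(Rational(-5, 3), T)))
Mul(Mul(Mul(-38661, Pow(Function('z')(Function('f')(-11, 3), -253), -1)), Pow(97672, -1)), Pow(Pow(Add(38414, Function('m')(124, 94)), Rational(1, 2)), -1)) = Mul(Mul(Mul(-38661, Pow(Add(3, Mul(Rational(-1, 3), -11)), -1)), Pow(97672, -1)), Pow(Pow(Add(38414, Add(-202, 124, Mul(Rational(-5, 3), 94))), Rational(1, 2)), -1)) = Mul(Mul(Mul(-38661, Pow(Add(3, Rational(11, 3)), -1)), Rational(1, 97672)), Pow(Pow(Add(38414, Add(-202, 124, Rational(-470, 3))), Rational(1, 2)), -1)) = Mul(Mul(Mul(-38661, Pow(Rational(20, 3), -1)), Rational(1, 97672)), Pow(Pow(Add(38414, Rational(-704, 3)), Rational(1, 2)), -1)) = Mul(Mul(Mul(-38661, Rational(3, 20)), Rational(1, 97672)), Pow(Pow(Rational(114538, 3), Rational(1, 2)), -1)) = Mul(Mul(Rational(-115983, 20), Rational(1, 97672)), Pow(Mul(Rational(1, 3), Pow(343614, Rational(1, 2))), -1)) = Mul(Rational(-115983, 1953440), Mul(Rational(1, 114538), Pow(343614, Rational(1, 2)))) = Mul(Rational(-115983, 223743110720), Pow(343614, Rational(1, 2)))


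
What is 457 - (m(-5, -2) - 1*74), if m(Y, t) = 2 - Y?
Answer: 524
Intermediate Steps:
457 - (m(-5, -2) - 1*74) = 457 - ((2 - 1*(-5)) - 1*74) = 457 - ((2 + 5) - 74) = 457 - (7 - 74) = 457 - 1*(-67) = 457 + 67 = 524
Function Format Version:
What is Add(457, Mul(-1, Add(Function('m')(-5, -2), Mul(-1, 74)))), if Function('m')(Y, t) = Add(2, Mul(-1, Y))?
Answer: 524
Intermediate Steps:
Add(457, Mul(-1, Add(Function('m')(-5, -2), Mul(-1, 74)))) = Add(457, Mul(-1, Add(Add(2, Mul(-1, -5)), Mul(-1, 74)))) = Add(457, Mul(-1, Add(Add(2, 5), -74))) = Add(457, Mul(-1, Add(7, -74))) = Add(457, Mul(-1, -67)) = Add(457, 67) = 524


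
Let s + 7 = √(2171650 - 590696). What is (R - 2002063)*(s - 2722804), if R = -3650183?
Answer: 15389997583506 - 5652246*√1580954 ≈ 1.5383e+13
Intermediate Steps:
s = -7 + √1580954 (s = -7 + √(2171650 - 590696) = -7 + √1580954 ≈ 1250.4)
(R - 2002063)*(s - 2722804) = (-3650183 - 2002063)*((-7 + √1580954) - 2722804) = -5652246*(-2722811 + √1580954) = 15389997583506 - 5652246*√1580954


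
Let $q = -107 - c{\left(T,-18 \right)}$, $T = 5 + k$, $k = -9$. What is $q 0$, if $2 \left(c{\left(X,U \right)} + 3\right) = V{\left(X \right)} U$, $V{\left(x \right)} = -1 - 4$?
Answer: $0$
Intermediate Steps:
$V{\left(x \right)} = -5$ ($V{\left(x \right)} = -1 - 4 = -5$)
$T = -4$ ($T = 5 - 9 = -4$)
$c{\left(X,U \right)} = -3 - \frac{5 U}{2}$ ($c{\left(X,U \right)} = -3 + \frac{\left(-5\right) U}{2} = -3 - \frac{5 U}{2}$)
$q = -149$ ($q = -107 - \left(-3 - -45\right) = -107 - \left(-3 + 45\right) = -107 - 42 = -149$)
$q 0 = \left(-149\right) 0 = 0$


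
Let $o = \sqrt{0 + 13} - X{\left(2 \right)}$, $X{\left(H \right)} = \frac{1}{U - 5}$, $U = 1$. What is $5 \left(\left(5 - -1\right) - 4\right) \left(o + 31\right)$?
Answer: $\frac{625}{2} + 10 \sqrt{13} \approx 348.56$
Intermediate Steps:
$X{\left(H \right)} = - \frac{1}{4}$ ($X{\left(H \right)} = \frac{1}{1 - 5} = \frac{1}{-4} = - \frac{1}{4}$)
$o = \frac{1}{4} + \sqrt{13}$ ($o = \sqrt{0 + 13} - - \frac{1}{4} = \sqrt{13} + \frac{1}{4} = \frac{1}{4} + \sqrt{13} \approx 3.8556$)
$5 \left(\left(5 - -1\right) - 4\right) \left(o + 31\right) = 5 \left(\left(5 - -1\right) - 4\right) \left(\left(\frac{1}{4} + \sqrt{13}\right) + 31\right) = 5 \left(\left(5 + 1\right) - 4\right) \left(\frac{125}{4} + \sqrt{13}\right) = 5 \left(6 - 4\right) \left(\frac{125}{4} + \sqrt{13}\right) = 5 \cdot 2 \left(\frac{125}{4} + \sqrt{13}\right) = 10 \left(\frac{125}{4} + \sqrt{13}\right) = \frac{625}{2} + 10 \sqrt{13}$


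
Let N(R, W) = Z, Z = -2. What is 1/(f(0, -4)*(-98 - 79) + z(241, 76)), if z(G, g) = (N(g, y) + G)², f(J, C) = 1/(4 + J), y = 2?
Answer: 4/228307 ≈ 1.7520e-5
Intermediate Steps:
N(R, W) = -2
z(G, g) = (-2 + G)²
1/(f(0, -4)*(-98 - 79) + z(241, 76)) = 1/((-98 - 79)/(4 + 0) + (-2 + 241)²) = 1/(-177/4 + 239²) = 1/((¼)*(-177) + 57121) = 1/(-177/4 + 57121) = 1/(228307/4) = 4/228307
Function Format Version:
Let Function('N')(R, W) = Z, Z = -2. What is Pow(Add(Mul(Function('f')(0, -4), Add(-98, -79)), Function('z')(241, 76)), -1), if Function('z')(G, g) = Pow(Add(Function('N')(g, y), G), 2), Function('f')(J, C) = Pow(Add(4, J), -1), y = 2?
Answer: Rational(4, 228307) ≈ 1.7520e-5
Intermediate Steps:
Function('N')(R, W) = -2
Function('z')(G, g) = Pow(Add(-2, G), 2)
Pow(Add(Mul(Function('f')(0, -4), Add(-98, -79)), Function('z')(241, 76)), -1) = Pow(Add(Mul(Pow(Add(4, 0), -1), Add(-98, -79)), Pow(Add(-2, 241), 2)), -1) = Pow(Add(Mul(Pow(4, -1), -177), Pow(239, 2)), -1) = Pow(Add(Mul(Rational(1, 4), -177), 57121), -1) = Pow(Add(Rational(-177, 4), 57121), -1) = Pow(Rational(228307, 4), -1) = Rational(4, 228307)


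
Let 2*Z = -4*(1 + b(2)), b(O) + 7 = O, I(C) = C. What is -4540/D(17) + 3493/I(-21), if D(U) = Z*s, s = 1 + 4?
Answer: -1679/6 ≈ -279.83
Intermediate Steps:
s = 5
b(O) = -7 + O
Z = 8 (Z = (-4*(1 + (-7 + 2)))/2 = (-4*(1 - 5))/2 = (-4*(-4))/2 = (1/2)*16 = 8)
D(U) = 40 (D(U) = 8*5 = 40)
-4540/D(17) + 3493/I(-21) = -4540/40 + 3493/(-21) = -4540*1/40 + 3493*(-1/21) = -227/2 - 499/3 = -1679/6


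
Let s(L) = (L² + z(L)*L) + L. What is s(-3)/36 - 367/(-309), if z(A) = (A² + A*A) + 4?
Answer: -148/309 ≈ -0.47896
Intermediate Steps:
z(A) = 4 + 2*A² (z(A) = (A² + A²) + 4 = 2*A² + 4 = 4 + 2*A²)
s(L) = L + L² + L*(4 + 2*L²) (s(L) = (L² + (4 + 2*L²)*L) + L = (L² + L*(4 + 2*L²)) + L = L + L² + L*(4 + 2*L²))
s(-3)/36 - 367/(-309) = -3*(5 - 3 + 2*(-3)²)/36 - 367/(-309) = -3*(5 - 3 + 2*9)*(1/36) - 367*(-1/309) = -3*(5 - 3 + 18)*(1/36) + 367/309 = -3*20*(1/36) + 367/309 = -60*1/36 + 367/309 = -5/3 + 367/309 = -148/309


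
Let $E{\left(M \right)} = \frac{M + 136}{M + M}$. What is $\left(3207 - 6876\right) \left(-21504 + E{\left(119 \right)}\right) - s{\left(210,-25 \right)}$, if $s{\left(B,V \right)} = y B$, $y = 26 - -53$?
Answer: $\frac{1104287169}{14} \approx 7.8878 \cdot 10^{7}$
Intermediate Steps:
$E{\left(M \right)} = \frac{136 + M}{2 M}$
$y = 79$ ($y = 26 + 53 = 79$)
$s{\left(B,V \right)} = 79 B$
$\left(3207 - 6876\right) \left(-21504 + E{\left(119 \right)}\right) - s{\left(210,-25 \right)} = \left(3207 - 6876\right) \left(-21504 + \frac{136 + 119}{2 \cdot 119}\right) - 79 \cdot 210 = - 3669 \left(-21504 + \frac{1}{2} \cdot \frac{1}{119} \cdot 255\right) - 16590 = - 3669 \left(-21504 + \frac{15}{14}\right) - 16590 = \left(-3669\right) \left(- \frac{301041}{14}\right) - 16590 = \frac{1104519429}{14} - 16590 = \frac{1104287169}{14}$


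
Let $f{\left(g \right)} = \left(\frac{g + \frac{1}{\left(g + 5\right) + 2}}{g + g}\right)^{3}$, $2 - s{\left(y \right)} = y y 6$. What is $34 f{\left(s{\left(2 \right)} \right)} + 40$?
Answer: $\frac{6366419747}{143748000} \approx 44.289$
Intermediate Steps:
$s{\left(y \right)} = 2 - 6 y^{2}$ ($s{\left(y \right)} = 2 - y y 6 = 2 - y^{2} \cdot 6 = 2 - 6 y^{2}$)
$f{\left(g \right)} = \frac{\left(g + \frac{1}{7 + g}\right)^{3}}{8 g^{3}}$ ($f{\left(g \right)} = \left(\frac{g + \frac{1}{\left(5 + g\right) + 2}}{2 g}\right)^{3} = \left(\left(g + \frac{1}{7 + g}\right) \frac{1}{2 g}\right)^{3} = \left(\frac{g + \frac{1}{7 + g}}{2 g}\right)^{3} = \frac{\left(g + \frac{1}{7 + g}\right)^{3}}{8 g^{3}}$)
$34 f{\left(s{\left(2 \right)} \right)} + 40 = 34 \frac{\left(1 + \left(2 - 6 \cdot 2^{2}\right)^{2} + 7 \left(2 - 6 \cdot 2^{2}\right)\right)^{3}}{8 \left(2 - 6 \cdot 2^{2}\right)^{3} \left(7 + \left(2 - 6 \cdot 2^{2}\right)\right)^{3}} + 40 = 34 \frac{\left(1 + \left(2 - 24\right)^{2} + 7 \left(2 - 24\right)\right)^{3}}{8 \left(2 - 24\right)^{3} \left(7 + \left(2 - 24\right)\right)^{3}} + 40 = 34 \frac{\left(1 + \left(-22\right)^{2} + 7 \left(-22\right)\right)^{3}}{8 \left(-10648\right) \left(7 - 22\right)^{3}} + 40 = 34 \cdot \frac{1}{8} \left(- \frac{1}{10648}\right) \frac{1}{-3375} \left(1 + 484 - 154\right)^{3} + 40 = 34 \cdot \frac{1}{8} \left(- \frac{1}{10648}\right) \left(- \frac{1}{3375}\right) 331^{3} + 40 = 34 \cdot \frac{1}{8} \left(- \frac{1}{10648}\right) \left(- \frac{1}{3375}\right) 36264691 + 40 = 34 \cdot \frac{36264691}{287496000} + 40 = \frac{616499747}{143748000} + 40 = \frac{6366419747}{143748000}$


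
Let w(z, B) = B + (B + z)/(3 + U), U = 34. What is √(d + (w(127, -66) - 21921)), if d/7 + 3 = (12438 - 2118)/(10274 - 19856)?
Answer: 15*I*√341607631271/59089 ≈ 148.37*I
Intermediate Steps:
d = -45577/1597 (d = -21 + 7*((12438 - 2118)/(10274 - 19856)) = -21 + 7*(10320/(-9582)) = -21 + 7*(10320*(-1/9582)) = -21 + 7*(-1720/1597) = -21 - 12040/1597 = -45577/1597 ≈ -28.539)
w(z, B) = z/37 + 38*B/37 (w(z, B) = B + (B + z)/(3 + 34) = B + (B + z)/37 = B + (B + z)*(1/37) = B + (B/37 + z/37) = z/37 + 38*B/37)
√(d + (w(127, -66) - 21921)) = √(-45577/1597 + (((1/37)*127 + (38/37)*(-66)) - 21921)) = √(-45577/1597 + ((127/37 - 2508/37) - 21921)) = √(-45577/1597 + (-2381/37 - 21921)) = √(-45577/1597 - 813458/37) = √(-1300778775/59089) = 15*I*√341607631271/59089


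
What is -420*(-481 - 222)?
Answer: 295260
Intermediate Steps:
-420*(-481 - 222) = -420*(-703) = 295260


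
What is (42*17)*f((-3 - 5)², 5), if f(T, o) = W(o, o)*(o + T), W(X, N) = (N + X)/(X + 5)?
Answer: 49266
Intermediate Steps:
W(X, N) = (N + X)/(5 + X)
f(T, o) = 2*o*(T + o)/(5 + o) (f(T, o) = ((o + o)/(5 + o))*(o + T) = ((2*o)/(5 + o))*(T + o) = (2*o/(5 + o))*(T + o) = 2*o*(T + o)/(5 + o))
(42*17)*f((-3 - 5)², 5) = (42*17)*(2*5*((-3 - 5)² + 5)/(5 + 5)) = 714*(2*5*((-8)² + 5)/10) = 714*(2*5*(⅒)*(64 + 5)) = 714*(2*5*(⅒)*69) = 714*69 = 49266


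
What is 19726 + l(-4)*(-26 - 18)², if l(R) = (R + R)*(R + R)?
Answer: 143630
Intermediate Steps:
l(R) = 4*R² (l(R) = (2*R)*(2*R) = 4*R²)
19726 + l(-4)*(-26 - 18)² = 19726 + (4*(-4)²)*(-26 - 18)² = 19726 + (4*16)*(-44)² = 19726 + 64*1936 = 19726 + 123904 = 143630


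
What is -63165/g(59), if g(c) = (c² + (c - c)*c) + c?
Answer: -4211/236 ≈ -17.843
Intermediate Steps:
g(c) = c + c² (g(c) = (c² + 0*c) + c = (c² + 0) + c = c² + c = c + c²)
-63165/g(59) = -63165*1/(59*(1 + 59)) = -63165/(59*60) = -63165/3540 = -63165*1/3540 = -4211/236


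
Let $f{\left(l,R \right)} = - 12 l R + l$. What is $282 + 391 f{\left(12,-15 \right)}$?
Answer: $849534$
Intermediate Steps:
$f{\left(l,R \right)} = l - 12 R l$ ($f{\left(l,R \right)} = - 12 R l + l = l - 12 R l$)
$282 + 391 f{\left(12,-15 \right)} = 282 + 391 \cdot 12 \left(1 - -180\right) = 282 + 391 \cdot 12 \left(1 + 180\right) = 282 + 391 \cdot 12 \cdot 181 = 282 + 391 \cdot 2172 = 282 + 849252 = 849534$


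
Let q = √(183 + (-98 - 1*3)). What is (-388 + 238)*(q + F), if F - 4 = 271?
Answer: -41250 - 150*√82 ≈ -42608.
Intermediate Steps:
q = √82 (q = √(183 + (-98 - 3)) = √(183 - 101) = √82 ≈ 9.0554)
F = 275 (F = 4 + 271 = 275)
(-388 + 238)*(q + F) = (-388 + 238)*(√82 + 275) = -150*(275 + √82) = -41250 - 150*√82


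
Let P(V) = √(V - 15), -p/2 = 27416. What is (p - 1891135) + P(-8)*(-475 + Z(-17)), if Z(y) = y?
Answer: -1945967 - 492*I*√23 ≈ -1.946e+6 - 2359.6*I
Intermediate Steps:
p = -54832 (p = -2*27416 = -54832)
P(V) = √(-15 + V)
(p - 1891135) + P(-8)*(-475 + Z(-17)) = (-54832 - 1891135) + √(-15 - 8)*(-475 - 17) = -1945967 + √(-23)*(-492) = -1945967 + (I*√23)*(-492) = -1945967 - 492*I*√23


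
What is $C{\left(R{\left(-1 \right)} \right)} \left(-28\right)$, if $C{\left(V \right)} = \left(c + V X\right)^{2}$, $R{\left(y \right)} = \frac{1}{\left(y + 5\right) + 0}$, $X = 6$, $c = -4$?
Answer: $-175$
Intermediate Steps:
$R{\left(y \right)} = \frac{1}{5 + y}$ ($R{\left(y \right)} = \frac{1}{\left(5 + y\right) + 0} = \frac{1}{5 + y}$)
$C{\left(V \right)} = \left(-4 + 6 V\right)^{2}$ ($C{\left(V \right)} = \left(-4 + V 6\right)^{2} = \left(-4 + 6 V\right)^{2}$)
$C{\left(R{\left(-1 \right)} \right)} \left(-28\right) = 4 \left(-2 + \frac{3}{5 - 1}\right)^{2} \left(-28\right) = 4 \left(-2 + \frac{3}{4}\right)^{2} \left(-28\right) = 4 \left(- \frac{5}{4}\right)^{2} \left(-28\right) = 4 \cdot \frac{25}{16} \left(-28\right) = \frac{25}{4} \left(-28\right) = -175$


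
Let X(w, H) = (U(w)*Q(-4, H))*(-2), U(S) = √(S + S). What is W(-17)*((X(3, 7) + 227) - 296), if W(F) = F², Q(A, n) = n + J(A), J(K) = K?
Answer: -19941 - 1734*√6 ≈ -24188.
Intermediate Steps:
U(S) = √2*√S (U(S) = √(2*S) = √2*√S)
Q(A, n) = A + n (Q(A, n) = n + A = A + n)
X(w, H) = -2*√2*√w*(-4 + H) (X(w, H) = ((√2*√w)*(-4 + H))*(-2) = (√2*√w*(-4 + H))*(-2) = -2*√2*√w*(-4 + H))
W(-17)*((X(3, 7) + 227) - 296) = (-17)²*((2*√2*√3*(4 - 1*7) + 227) - 296) = 289*((2*√2*√3*(4 - 7) + 227) - 296) = 289*((2*√2*√3*(-3) + 227) - 296) = 289*((-6*√6 + 227) - 296) = 289*((227 - 6*√6) - 296) = 289*(-69 - 6*√6) = -19941 - 1734*√6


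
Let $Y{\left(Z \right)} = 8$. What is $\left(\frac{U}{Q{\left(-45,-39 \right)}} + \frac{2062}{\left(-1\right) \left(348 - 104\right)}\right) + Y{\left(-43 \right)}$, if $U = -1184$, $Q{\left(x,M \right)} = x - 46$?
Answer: $\frac{139443}{11102} \approx 12.56$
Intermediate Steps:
$Q{\left(x,M \right)} = -46 + x$
$\left(\frac{U}{Q{\left(-45,-39 \right)}} + \frac{2062}{\left(-1\right) \left(348 - 104\right)}\right) + Y{\left(-43 \right)} = \left(- \frac{1184}{-46 - 45} + \frac{2062}{\left(-1\right) \left(348 - 104\right)}\right) + 8 = \left(- \frac{1184}{-91} + \frac{2062}{\left(-1\right) 244}\right) + 8 = \left(\left(-1184\right) \left(- \frac{1}{91}\right) + \frac{2062}{-244}\right) + 8 = \left(\frac{1184}{91} + 2062 \left(- \frac{1}{244}\right)\right) + 8 = \left(\frac{1184}{91} - \frac{1031}{122}\right) + 8 = \frac{50627}{11102} + 8 = \frac{139443}{11102}$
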